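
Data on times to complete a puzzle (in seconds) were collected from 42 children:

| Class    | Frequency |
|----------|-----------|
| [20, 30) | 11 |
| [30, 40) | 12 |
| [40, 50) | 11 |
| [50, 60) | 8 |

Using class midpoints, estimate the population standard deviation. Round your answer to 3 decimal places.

10.680

Midpoints: 25, 35, 45, 55
n = 42, Σfm = 1630, mean = 38.8095
Σfm² = 68050
Σf(m − x̄)² = Σfm² − (Σfm)²/n = 68050 − 1630²/42 = 4790.4762
Population variance = 4790.4762 / 42 = 114.0590
Standard deviation = √114.0590 = 10.6798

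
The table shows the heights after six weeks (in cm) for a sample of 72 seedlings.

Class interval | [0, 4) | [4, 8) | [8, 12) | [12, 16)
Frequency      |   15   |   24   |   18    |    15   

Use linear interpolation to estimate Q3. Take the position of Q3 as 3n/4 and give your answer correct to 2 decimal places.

Cumulative frequencies: 15, 39, 57, 72
n = 72; position = 3n/4 = 54.
This falls in the class [8, 12): L = 8, F = 39, f = 18, h = 4.
Upper quartile ≈ 8 + ((54 − 39) / 18) × 4 = 11.3333

11.33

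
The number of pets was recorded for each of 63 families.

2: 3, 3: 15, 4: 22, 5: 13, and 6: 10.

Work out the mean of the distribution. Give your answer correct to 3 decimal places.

Values: 2, 3, 4, 5, 6
Σfx = 3×2 + 15×3 + 22×4 + 13×5 + 10×6 = 264
n = Σf = 63
Mean = 264 / 63 = 4.1905

4.190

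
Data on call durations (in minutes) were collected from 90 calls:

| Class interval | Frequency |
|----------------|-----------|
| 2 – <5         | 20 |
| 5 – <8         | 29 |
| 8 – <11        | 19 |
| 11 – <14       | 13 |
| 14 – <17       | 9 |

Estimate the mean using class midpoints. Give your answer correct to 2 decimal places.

Midpoints: 3.5, 6.5, 9.5, 12.5, 15.5
Σfm = 20×3.5 + 29×6.5 + 19×9.5 + 13×12.5 + 9×15.5 = 741
n = Σf = 90
Mean = 741 / 90 = 8.2333

8.23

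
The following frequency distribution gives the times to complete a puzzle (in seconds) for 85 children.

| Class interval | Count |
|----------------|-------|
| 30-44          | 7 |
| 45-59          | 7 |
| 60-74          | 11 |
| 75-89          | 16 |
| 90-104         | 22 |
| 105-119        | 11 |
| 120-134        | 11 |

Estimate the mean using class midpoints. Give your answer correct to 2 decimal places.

87.47

Midpoints: 37, 52, 67, 82, 97, 112, 127
Σfm = 7×37 + 7×52 + 11×67 + 16×82 + 22×97 + 11×112 + 11×127 = 7435
n = Σf = 85
Mean = 7435 / 85 = 87.4706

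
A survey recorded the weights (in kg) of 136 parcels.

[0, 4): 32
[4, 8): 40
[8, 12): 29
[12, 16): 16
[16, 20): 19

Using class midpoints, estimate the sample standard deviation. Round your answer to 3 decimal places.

5.351

Midpoints: 2, 6, 10, 14, 18
n = 136, Σfm = 1160, mean = 8.5294
Σfm² = 13760
Σf(m − x̄)² = Σfm² − (Σfm)²/n = 13760 − 1160²/136 = 3865.8824
Sample variance = 3865.8824 / 135 = 28.6362
Standard deviation = √28.6362 = 5.3513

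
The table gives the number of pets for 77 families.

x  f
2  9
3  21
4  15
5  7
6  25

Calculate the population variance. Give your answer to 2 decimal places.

Values: 2, 3, 4, 5, 6
n = 77, Σfx = 326, mean = 4.2338
Σfx² = 1540
Σf(x − x̄)² = Σfx² − (Σfx)²/n = 1540 − 326²/77 = 159.7922
Population variance = 159.7922 / 77 = 2.0752

2.08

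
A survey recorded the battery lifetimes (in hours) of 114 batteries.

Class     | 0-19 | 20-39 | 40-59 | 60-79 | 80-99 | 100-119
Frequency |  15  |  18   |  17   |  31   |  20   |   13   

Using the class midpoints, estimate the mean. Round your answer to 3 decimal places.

Midpoints: 9.5, 29.5, 49.5, 69.5, 89.5, 109.5
Σfm = 15×9.5 + 18×29.5 + 17×49.5 + 31×69.5 + 20×89.5 + 13×109.5 = 6883
n = Σf = 114
Mean = 6883 / 114 = 60.3772

60.377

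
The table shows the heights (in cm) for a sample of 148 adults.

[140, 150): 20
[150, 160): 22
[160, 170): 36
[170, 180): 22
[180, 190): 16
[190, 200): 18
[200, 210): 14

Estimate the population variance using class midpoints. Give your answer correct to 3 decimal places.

340.340

Midpoints: 145, 155, 165, 175, 185, 195, 205
n = 148, Σfm = 25440, mean = 171.8919
Σfm² = 4423300
Σf(m − x̄)² = Σfm² − (Σfm)²/n = 4423300 − 25440²/148 = 50370.2703
Population variance = 50370.2703 / 148 = 340.3397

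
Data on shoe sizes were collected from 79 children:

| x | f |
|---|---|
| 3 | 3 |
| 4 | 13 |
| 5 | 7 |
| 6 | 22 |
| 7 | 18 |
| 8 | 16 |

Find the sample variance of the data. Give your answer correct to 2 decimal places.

2.14

Values: 3, 4, 5, 6, 7, 8
n = 79, Σfx = 482, mean = 6.1013
Σfx² = 3108
Σf(x − x̄)² = Σfx² − (Σfx)²/n = 3108 − 482²/79 = 167.1899
Sample variance = 167.1899 / 78 = 2.1435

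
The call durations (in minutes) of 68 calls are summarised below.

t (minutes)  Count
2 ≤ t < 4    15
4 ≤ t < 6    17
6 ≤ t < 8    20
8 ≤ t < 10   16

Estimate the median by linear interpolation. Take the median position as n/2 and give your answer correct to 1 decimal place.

6.2

Cumulative frequencies: 15, 32, 52, 68
n = 68; position = n/2 = 34.
This falls in the class 6 ≤ t < 8: L = 6, F = 32, f = 20, h = 2.
Median ≈ 6 + ((34 − 32) / 20) × 2 = 6.2000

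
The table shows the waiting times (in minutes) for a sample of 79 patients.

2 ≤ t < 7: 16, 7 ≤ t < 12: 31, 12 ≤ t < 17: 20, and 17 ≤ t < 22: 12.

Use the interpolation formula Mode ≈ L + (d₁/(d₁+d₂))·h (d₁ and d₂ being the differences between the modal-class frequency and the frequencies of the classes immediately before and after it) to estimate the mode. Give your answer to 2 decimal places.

Modal class: 7 ≤ t < 12 (highest frequency 31).
d₁ = 31 − 16 = 15, d₂ = 31 − 20 = 11
Mode ≈ 7 + (15/(15+11)) × 5 = 7 + 2.8846 = 9.8846

9.88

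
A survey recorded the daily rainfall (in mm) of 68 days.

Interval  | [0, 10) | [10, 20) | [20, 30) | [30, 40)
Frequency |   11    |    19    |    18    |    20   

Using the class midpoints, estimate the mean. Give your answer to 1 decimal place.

21.9

Midpoints: 5, 15, 25, 35
Σfm = 11×5 + 19×15 + 18×25 + 20×35 = 1490
n = Σf = 68
Mean = 1490 / 68 = 21.9118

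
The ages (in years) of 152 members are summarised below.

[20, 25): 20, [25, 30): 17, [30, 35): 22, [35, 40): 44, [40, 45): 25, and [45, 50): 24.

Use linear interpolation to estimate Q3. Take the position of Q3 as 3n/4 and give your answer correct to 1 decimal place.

42.2

Cumulative frequencies: 20, 37, 59, 103, 128, 152
n = 152; position = 3n/4 = 114.
This falls in the class [40, 45): L = 40, F = 103, f = 25, h = 5.
Upper quartile ≈ 40 + ((114 − 103) / 25) × 5 = 42.2000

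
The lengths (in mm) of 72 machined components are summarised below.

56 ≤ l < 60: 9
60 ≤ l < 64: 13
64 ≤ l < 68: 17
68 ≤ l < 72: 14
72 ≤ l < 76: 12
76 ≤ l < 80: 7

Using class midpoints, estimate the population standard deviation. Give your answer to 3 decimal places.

6.021

Midpoints: 58, 62, 66, 70, 74, 78
n = 72, Σfm = 4864, mean = 67.5556
Σfm² = 331200
Σf(m − x̄)² = Σfm² − (Σfm)²/n = 331200 − 4864²/72 = 2609.7778
Population variance = 2609.7778 / 72 = 36.2469
Standard deviation = √36.2469 = 6.0205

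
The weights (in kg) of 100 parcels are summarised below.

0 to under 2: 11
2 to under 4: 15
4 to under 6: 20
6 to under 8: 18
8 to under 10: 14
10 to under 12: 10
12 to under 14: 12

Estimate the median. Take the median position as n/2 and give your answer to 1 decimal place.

Cumulative frequencies: 11, 26, 46, 64, 78, 88, 100
n = 100; position = n/2 = 50.
This falls in the class 6 to under 8: L = 6, F = 46, f = 18, h = 2.
Median ≈ 6 + ((50 − 46) / 18) × 2 = 6.4444

6.4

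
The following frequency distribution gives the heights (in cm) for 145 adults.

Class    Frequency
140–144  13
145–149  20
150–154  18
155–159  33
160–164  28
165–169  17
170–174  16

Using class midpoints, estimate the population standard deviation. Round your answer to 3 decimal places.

8.846

Midpoints: 142, 147, 152, 157, 162, 167, 172
n = 145, Σfm = 22830, mean = 157.4483
Σfm² = 3605890
Σf(m − x̄)² = Σfm² − (Σfm)²/n = 3605890 − 22830²/145 = 11345.8621
Population variance = 11345.8621 / 145 = 78.2473
Standard deviation = √78.2473 = 8.8458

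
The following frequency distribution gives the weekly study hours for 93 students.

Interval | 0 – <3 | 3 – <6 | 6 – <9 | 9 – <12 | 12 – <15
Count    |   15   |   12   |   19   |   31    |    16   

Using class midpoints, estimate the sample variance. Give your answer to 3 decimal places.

15.873

Midpoints: 1.5, 4.5, 7.5, 10.5, 13.5
n = 93, Σfm = 760.5, mean = 8.1774
Σfm² = 7679.25
Σf(m − x̄)² = Σfm² − (Σfm)²/n = 7679.25 − 760.5²/93 = 1460.3226
Sample variance = 1460.3226 / 92 = 15.8731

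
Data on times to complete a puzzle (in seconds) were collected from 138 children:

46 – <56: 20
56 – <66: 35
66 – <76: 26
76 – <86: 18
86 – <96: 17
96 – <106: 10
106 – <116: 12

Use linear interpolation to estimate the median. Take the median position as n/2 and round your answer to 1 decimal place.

71.4

Cumulative frequencies: 20, 55, 81, 99, 116, 126, 138
n = 138; position = n/2 = 69.
This falls in the class 66 – <76: L = 66, F = 55, f = 26, h = 10.
Median ≈ 66 + ((69 − 55) / 26) × 10 = 71.3846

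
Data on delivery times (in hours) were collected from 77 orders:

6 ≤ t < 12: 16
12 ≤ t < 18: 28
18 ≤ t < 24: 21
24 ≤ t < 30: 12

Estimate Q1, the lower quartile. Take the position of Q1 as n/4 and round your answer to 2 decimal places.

Cumulative frequencies: 16, 44, 65, 77
n = 77; position = n/4 = 19.25.
This falls in the class 12 ≤ t < 18: L = 12, F = 16, f = 28, h = 6.
Lower quartile ≈ 12 + ((19.25 − 16) / 28) × 6 = 12.6964

12.70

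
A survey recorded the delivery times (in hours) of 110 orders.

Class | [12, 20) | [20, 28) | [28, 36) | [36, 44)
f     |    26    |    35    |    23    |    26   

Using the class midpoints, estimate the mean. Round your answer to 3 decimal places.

Midpoints: 16, 24, 32, 40
Σfm = 26×16 + 35×24 + 23×32 + 26×40 = 3032
n = Σf = 110
Mean = 3032 / 110 = 27.5636

27.564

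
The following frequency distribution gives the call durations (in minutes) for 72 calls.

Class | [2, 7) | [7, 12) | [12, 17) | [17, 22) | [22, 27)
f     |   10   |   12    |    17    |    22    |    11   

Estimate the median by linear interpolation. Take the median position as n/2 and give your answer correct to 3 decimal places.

16.118

Cumulative frequencies: 10, 22, 39, 61, 72
n = 72; position = n/2 = 36.
This falls in the class [12, 17): L = 12, F = 22, f = 17, h = 5.
Median ≈ 12 + ((36 − 22) / 17) × 5 = 16.1176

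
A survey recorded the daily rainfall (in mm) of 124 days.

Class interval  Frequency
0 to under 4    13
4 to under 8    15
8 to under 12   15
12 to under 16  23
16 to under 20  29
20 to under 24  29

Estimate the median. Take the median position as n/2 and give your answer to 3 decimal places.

Cumulative frequencies: 13, 28, 43, 66, 95, 124
n = 124; position = n/2 = 62.
This falls in the class 12 to under 16: L = 12, F = 43, f = 23, h = 4.
Median ≈ 12 + ((62 − 43) / 23) × 4 = 15.3043

15.304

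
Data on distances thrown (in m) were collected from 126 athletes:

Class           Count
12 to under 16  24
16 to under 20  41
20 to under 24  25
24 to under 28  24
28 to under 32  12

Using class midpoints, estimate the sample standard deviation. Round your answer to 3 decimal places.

5.004

Midpoints: 14, 18, 22, 26, 30
n = 126, Σfm = 2608, mean = 20.6984
Σfm² = 57112
Σf(m − x̄)² = Σfm² − (Σfm)²/n = 57112 − 2608²/126 = 3130.5397
Sample variance = 3130.5397 / 125 = 25.0443
Standard deviation = √25.0443 = 5.0044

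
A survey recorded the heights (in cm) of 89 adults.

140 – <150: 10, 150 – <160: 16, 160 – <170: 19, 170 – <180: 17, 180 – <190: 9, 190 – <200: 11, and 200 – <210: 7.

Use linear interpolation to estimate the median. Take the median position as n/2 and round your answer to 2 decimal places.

169.74

Cumulative frequencies: 10, 26, 45, 62, 71, 82, 89
n = 89; position = n/2 = 44.5.
This falls in the class 160 – <170: L = 160, F = 26, f = 19, h = 10.
Median ≈ 160 + ((44.5 − 26) / 19) × 10 = 169.7368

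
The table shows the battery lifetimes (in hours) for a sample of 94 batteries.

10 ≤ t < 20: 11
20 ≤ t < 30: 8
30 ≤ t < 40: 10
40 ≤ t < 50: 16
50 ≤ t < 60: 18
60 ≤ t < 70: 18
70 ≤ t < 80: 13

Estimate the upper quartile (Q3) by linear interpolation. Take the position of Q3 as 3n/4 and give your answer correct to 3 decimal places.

64.167

Cumulative frequencies: 11, 19, 29, 45, 63, 81, 94
n = 94; position = 3n/4 = 70.5.
This falls in the class 60 ≤ t < 70: L = 60, F = 63, f = 18, h = 10.
Upper quartile ≈ 60 + ((70.5 − 63) / 18) × 10 = 64.1667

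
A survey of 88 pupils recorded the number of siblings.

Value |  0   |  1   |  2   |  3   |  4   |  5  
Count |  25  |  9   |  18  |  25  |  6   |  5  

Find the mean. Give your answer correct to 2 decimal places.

1.92

Values: 0, 1, 2, 3, 4, 5
Σfx = 25×0 + 9×1 + 18×2 + 25×3 + 6×4 + 5×5 = 169
n = Σf = 88
Mean = 169 / 88 = 1.9205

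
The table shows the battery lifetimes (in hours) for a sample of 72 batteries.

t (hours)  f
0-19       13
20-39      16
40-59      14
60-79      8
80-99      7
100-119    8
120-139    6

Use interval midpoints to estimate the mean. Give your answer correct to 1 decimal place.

Midpoints: 9.5, 29.5, 49.5, 69.5, 89.5, 109.5, 129.5
Σfm = 13×9.5 + 16×29.5 + 14×49.5 + 8×69.5 + 7×89.5 + 8×109.5 + 6×129.5 = 4124
n = Σf = 72
Mean = 4124 / 72 = 57.2778

57.3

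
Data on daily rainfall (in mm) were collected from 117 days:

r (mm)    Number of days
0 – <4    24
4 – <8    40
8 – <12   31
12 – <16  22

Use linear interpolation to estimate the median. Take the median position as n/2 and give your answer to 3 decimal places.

Cumulative frequencies: 24, 64, 95, 117
n = 117; position = n/2 = 58.5.
This falls in the class 4 – <8: L = 4, F = 24, f = 40, h = 4.
Median ≈ 4 + ((58.5 − 24) / 40) × 4 = 7.4500

7.450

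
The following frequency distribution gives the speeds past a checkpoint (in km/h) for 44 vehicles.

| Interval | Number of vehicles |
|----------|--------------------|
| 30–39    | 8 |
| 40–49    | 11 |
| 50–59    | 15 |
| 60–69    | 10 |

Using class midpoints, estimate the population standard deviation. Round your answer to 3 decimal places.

Midpoints: 34.5, 44.5, 54.5, 64.5
n = 44, Σfm = 2228, mean = 50.6364
Σfm² = 117461
Σf(m − x̄)² = Σfm² − (Σfm)²/n = 117461 − 2228²/44 = 4643.1818
Population variance = 4643.1818 / 44 = 105.5269
Standard deviation = √105.5269 = 10.2726

10.273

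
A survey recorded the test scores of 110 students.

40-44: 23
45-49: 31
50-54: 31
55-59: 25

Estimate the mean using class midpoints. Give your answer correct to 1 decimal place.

49.6

Midpoints: 42, 47, 52, 57
Σfm = 23×42 + 31×47 + 31×52 + 25×57 = 5460
n = Σf = 110
Mean = 5460 / 110 = 49.6364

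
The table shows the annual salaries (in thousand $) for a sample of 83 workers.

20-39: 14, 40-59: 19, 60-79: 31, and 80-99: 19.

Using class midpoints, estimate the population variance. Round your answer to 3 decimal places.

Midpoints: 29.5, 49.5, 69.5, 89.5
n = 83, Σfm = 5208.5, mean = 62.7530
Σfm² = 360670.75
Σf(m − x̄)² = Σfm² − (Σfm)²/n = 360670.75 − 5208.5²/83 = 33821.6867
Population variance = 33821.6867 / 83 = 407.4902

407.490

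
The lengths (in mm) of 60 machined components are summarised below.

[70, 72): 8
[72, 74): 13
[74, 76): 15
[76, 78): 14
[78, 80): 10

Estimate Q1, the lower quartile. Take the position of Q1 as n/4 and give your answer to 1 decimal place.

Cumulative frequencies: 8, 21, 36, 50, 60
n = 60; position = n/4 = 15.
This falls in the class [72, 74): L = 72, F = 8, f = 13, h = 2.
Lower quartile ≈ 72 + ((15 − 8) / 13) × 2 = 73.0769

73.1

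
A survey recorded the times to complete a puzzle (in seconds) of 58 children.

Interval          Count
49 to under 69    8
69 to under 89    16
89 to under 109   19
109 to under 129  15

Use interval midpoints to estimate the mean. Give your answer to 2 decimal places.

93.14

Midpoints: 59, 79, 99, 119
Σfm = 8×59 + 16×79 + 19×99 + 15×119 = 5402
n = Σf = 58
Mean = 5402 / 58 = 93.1379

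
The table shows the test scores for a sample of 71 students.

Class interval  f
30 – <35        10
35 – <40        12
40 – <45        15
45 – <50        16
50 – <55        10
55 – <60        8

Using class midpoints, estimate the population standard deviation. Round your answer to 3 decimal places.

Midpoints: 32.5, 37.5, 42.5, 47.5, 52.5, 57.5
n = 71, Σfm = 3157.5, mean = 44.4718
Σfm² = 144643.75
Σf(m − x̄)² = Σfm² − (Σfm)²/n = 144643.75 − 3157.5²/71 = 4223.9437
Population variance = 4223.9437 / 71 = 59.4922
Standard deviation = √59.4922 = 7.7131

7.713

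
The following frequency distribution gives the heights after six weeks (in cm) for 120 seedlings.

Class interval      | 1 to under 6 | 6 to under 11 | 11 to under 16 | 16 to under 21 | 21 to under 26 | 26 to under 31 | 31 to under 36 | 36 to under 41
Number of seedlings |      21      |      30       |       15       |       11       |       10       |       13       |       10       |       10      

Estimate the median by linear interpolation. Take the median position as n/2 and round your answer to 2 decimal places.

14.00

Cumulative frequencies: 21, 51, 66, 77, 87, 100, 110, 120
n = 120; position = n/2 = 60.
This falls in the class 11 to under 16: L = 11, F = 51, f = 15, h = 5.
Median ≈ 11 + ((60 − 51) / 15) × 5 = 14.0000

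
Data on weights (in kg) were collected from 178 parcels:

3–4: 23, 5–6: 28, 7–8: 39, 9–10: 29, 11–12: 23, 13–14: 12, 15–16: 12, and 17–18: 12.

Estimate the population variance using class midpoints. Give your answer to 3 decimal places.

Midpoints: 3.5, 5.5, 7.5, 9.5, 11.5, 13.5, 15.5, 17.5
n = 178, Σfm = 1625, mean = 9.1292
Σfm² = 17726.5
Σf(m − x̄)² = Σfm² − (Σfm)²/n = 17726.5 − 1625²/178 = 2891.5281
Population variance = 2891.5281 / 178 = 16.2445

16.245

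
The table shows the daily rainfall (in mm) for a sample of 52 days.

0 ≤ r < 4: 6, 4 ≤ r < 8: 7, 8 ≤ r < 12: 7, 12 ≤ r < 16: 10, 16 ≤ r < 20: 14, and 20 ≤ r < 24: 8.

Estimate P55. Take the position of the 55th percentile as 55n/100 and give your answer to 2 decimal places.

Cumulative frequencies: 6, 13, 20, 30, 44, 52
n = 52; position = 55n/100 = 28.6.
This falls in the class 12 ≤ r < 16: L = 12, F = 20, f = 10, h = 4.
55th percentile ≈ 12 + ((28.6 − 20) / 10) × 4 = 15.4400

15.44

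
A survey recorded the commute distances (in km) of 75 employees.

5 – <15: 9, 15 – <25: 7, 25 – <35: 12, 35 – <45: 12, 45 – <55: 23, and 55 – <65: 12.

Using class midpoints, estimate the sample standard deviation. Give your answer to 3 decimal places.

16.088

Midpoints: 10, 20, 30, 40, 50, 60
n = 75, Σfm = 2940, mean = 39.2000
Σfm² = 134400
Σf(m − x̄)² = Σfm² − (Σfm)²/n = 134400 − 2940²/75 = 19152.0000
Sample variance = 19152.0000 / 74 = 258.8108
Standard deviation = √258.8108 = 16.0876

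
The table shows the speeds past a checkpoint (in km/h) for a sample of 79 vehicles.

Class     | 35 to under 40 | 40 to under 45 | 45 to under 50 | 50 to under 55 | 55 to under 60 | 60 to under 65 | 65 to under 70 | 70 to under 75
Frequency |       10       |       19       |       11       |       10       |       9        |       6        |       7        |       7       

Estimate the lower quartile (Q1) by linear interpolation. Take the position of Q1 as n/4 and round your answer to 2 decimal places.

Cumulative frequencies: 10, 29, 40, 50, 59, 65, 72, 79
n = 79; position = n/4 = 19.75.
This falls in the class 40 to under 45: L = 40, F = 10, f = 19, h = 5.
Lower quartile ≈ 40 + ((19.75 − 10) / 19) × 5 = 42.5658

42.57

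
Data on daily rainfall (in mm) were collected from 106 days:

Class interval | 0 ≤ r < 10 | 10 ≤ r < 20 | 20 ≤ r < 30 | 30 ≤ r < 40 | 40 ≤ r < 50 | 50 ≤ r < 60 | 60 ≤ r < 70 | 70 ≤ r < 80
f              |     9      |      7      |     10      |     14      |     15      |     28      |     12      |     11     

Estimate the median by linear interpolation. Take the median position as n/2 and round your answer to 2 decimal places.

48.67

Cumulative frequencies: 9, 16, 26, 40, 55, 83, 95, 106
n = 106; position = n/2 = 53.
This falls in the class 40 ≤ r < 50: L = 40, F = 40, f = 15, h = 10.
Median ≈ 40 + ((53 − 40) / 15) × 10 = 48.6667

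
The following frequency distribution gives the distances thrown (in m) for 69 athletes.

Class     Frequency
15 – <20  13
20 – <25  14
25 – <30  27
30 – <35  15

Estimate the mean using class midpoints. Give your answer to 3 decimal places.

Midpoints: 17.5, 22.5, 27.5, 32.5
Σfm = 13×17.5 + 14×22.5 + 27×27.5 + 15×32.5 = 1772.5
n = Σf = 69
Mean = 1772.5 / 69 = 25.6884

25.688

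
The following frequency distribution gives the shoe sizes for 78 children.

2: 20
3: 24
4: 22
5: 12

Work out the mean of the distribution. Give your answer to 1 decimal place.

3.3

Values: 2, 3, 4, 5
Σfx = 20×2 + 24×3 + 22×4 + 12×5 = 260
n = Σf = 78
Mean = 260 / 78 = 3.3333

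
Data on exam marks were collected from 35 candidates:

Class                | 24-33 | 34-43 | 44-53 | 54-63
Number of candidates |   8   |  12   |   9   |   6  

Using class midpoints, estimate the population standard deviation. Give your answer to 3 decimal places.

Midpoints: 28.5, 38.5, 48.5, 58.5
n = 35, Σfm = 1477.5, mean = 42.2143
Σfm² = 65988.75
Σf(m − x̄)² = Σfm² − (Σfm)²/n = 65988.75 − 1477.5²/35 = 3617.1429
Population variance = 3617.1429 / 35 = 103.3469
Standard deviation = √103.3469 = 10.1660

10.166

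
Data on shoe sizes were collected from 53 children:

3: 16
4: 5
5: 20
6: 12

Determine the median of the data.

5

Cumulative frequencies: 16, 21, 41, 53
n = 53, so the median is the value in position (n+1)/2 = 27.
Position 27 falls at value 5.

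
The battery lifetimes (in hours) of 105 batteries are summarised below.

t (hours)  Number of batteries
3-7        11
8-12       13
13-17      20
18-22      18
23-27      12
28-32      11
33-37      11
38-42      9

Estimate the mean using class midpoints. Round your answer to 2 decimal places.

21.14

Midpoints: 5, 10, 15, 20, 25, 30, 35, 40
Σfm = 11×5 + 13×10 + 20×15 + 18×20 + 12×25 + 11×30 + 11×35 + 9×40 = 2220
n = Σf = 105
Mean = 2220 / 105 = 21.1429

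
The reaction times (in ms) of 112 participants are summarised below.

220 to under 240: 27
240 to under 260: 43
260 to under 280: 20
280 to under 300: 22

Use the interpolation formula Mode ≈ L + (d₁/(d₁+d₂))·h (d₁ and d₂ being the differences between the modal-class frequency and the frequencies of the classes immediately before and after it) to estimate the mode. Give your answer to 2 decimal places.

Modal class: 240 to under 260 (highest frequency 43).
d₁ = 43 − 27 = 16, d₂ = 43 − 20 = 23
Mode ≈ 240 + (16/(16+23)) × 20 = 240 + 8.2051 = 248.2051

248.21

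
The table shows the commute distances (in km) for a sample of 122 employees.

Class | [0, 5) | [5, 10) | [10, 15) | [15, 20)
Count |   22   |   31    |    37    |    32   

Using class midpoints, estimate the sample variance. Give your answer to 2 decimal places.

28.07

Midpoints: 2.5, 7.5, 12.5, 17.5
n = 122, Σfm = 1310, mean = 10.7377
Σfm² = 17462.5
Σf(m − x̄)² = Σfm² − (Σfm)²/n = 17462.5 − 1310²/122 = 3396.1066
Sample variance = 3396.1066 / 121 = 28.0670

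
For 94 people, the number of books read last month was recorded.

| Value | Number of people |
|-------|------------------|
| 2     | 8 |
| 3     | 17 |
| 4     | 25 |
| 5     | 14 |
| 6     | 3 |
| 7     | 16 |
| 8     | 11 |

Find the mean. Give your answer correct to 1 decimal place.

4.8

Values: 2, 3, 4, 5, 6, 7, 8
Σfx = 8×2 + 17×3 + 25×4 + 14×5 + 3×6 + 16×7 + 11×8 = 455
n = Σf = 94
Mean = 455 / 94 = 4.8404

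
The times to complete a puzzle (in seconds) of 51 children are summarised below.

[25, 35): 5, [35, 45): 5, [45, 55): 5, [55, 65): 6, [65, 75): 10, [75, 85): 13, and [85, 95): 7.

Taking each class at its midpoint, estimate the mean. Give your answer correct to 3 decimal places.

Midpoints: 30, 40, 50, 60, 70, 80, 90
Σfm = 5×30 + 5×40 + 5×50 + 6×60 + 10×70 + 13×80 + 7×90 = 3330
n = Σf = 51
Mean = 3330 / 51 = 65.2941

65.294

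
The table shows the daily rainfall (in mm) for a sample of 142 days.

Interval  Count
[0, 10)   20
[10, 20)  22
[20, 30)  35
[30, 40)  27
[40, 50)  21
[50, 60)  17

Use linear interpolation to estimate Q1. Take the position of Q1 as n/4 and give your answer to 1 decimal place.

17.0

Cumulative frequencies: 20, 42, 77, 104, 125, 142
n = 142; position = n/4 = 35.5.
This falls in the class [10, 20): L = 10, F = 20, f = 22, h = 10.
Lower quartile ≈ 10 + ((35.5 − 20) / 22) × 10 = 17.0455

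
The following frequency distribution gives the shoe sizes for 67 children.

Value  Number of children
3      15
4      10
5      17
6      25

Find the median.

5

Cumulative frequencies: 15, 25, 42, 67
n = 67, so the median is the value in position (n+1)/2 = 34.
Position 34 falls at value 5.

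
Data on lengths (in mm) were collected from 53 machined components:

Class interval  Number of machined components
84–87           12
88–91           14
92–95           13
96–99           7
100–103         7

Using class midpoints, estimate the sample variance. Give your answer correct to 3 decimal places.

28.168

Midpoints: 85.5, 89.5, 93.5, 97.5, 101.5
n = 53, Σfm = 4887.5, mean = 92.2170
Σfm² = 452175.25
Σf(m − x̄)² = Σfm² − (Σfm)²/n = 452175.25 − 4887.5²/53 = 1464.7547
Sample variance = 1464.7547 / 52 = 28.1684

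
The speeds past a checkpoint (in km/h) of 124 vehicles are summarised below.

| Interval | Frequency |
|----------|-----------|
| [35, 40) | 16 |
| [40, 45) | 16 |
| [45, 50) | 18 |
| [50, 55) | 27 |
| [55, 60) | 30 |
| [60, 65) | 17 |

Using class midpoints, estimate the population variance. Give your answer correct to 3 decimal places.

Midpoints: 37.5, 42.5, 47.5, 52.5, 57.5, 62.5
n = 124, Σfm = 6340, mean = 51.1290
Σfm² = 332025
Σf(m − x̄)² = Σfm² − (Σfm)²/n = 332025 − 6340²/124 = 7866.9355
Population variance = 7866.9355 / 124 = 63.4430

63.443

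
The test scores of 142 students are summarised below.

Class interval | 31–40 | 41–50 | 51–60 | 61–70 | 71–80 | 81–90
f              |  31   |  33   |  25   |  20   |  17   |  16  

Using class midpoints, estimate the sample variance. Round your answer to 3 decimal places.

Midpoints: 35.5, 45.5, 55.5, 65.5, 75.5, 85.5
n = 142, Σfm = 7951, mean = 55.9930
Σfm² = 484065.5
Σf(m − x̄)² = Σfm² − (Σfm)²/n = 484065.5 − 7951²/142 = 38865.4930
Sample variance = 38865.4930 / 141 = 275.6418

275.642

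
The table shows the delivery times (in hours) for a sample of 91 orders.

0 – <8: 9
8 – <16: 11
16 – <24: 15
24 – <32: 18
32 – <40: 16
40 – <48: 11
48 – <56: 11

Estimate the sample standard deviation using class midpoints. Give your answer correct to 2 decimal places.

14.57

Midpoints: 4, 12, 20, 28, 36, 44, 52
n = 91, Σfm = 2604, mean = 28.6154
Σfm² = 93616
Σf(m − x̄)² = Σfm² − (Σfm)²/n = 93616 − 2604²/91 = 19101.5385
Sample variance = 19101.5385 / 90 = 212.2393
Standard deviation = √212.2393 = 14.5684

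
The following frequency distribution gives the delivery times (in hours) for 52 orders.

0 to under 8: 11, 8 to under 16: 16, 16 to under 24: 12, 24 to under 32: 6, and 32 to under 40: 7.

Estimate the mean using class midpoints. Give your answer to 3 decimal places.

17.231

Midpoints: 4, 12, 20, 28, 36
Σfm = 11×4 + 16×12 + 12×20 + 6×28 + 7×36 = 896
n = Σf = 52
Mean = 896 / 52 = 17.2308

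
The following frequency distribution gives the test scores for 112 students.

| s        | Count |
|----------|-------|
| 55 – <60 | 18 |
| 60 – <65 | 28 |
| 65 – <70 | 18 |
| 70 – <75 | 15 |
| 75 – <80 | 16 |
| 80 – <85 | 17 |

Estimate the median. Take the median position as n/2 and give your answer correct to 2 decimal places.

67.78

Cumulative frequencies: 18, 46, 64, 79, 95, 112
n = 112; position = n/2 = 56.
This falls in the class 65 – <70: L = 65, F = 46, f = 18, h = 5.
Median ≈ 65 + ((56 − 46) / 18) × 5 = 67.7778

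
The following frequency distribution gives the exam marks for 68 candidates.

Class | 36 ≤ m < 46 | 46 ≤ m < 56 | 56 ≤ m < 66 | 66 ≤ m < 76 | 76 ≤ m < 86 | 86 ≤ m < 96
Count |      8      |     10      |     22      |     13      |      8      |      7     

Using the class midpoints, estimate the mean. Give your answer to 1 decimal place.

64.5

Midpoints: 41, 51, 61, 71, 81, 91
Σfm = 8×41 + 10×51 + 22×61 + 13×71 + 8×81 + 7×91 = 4388
n = Σf = 68
Mean = 4388 / 68 = 64.5294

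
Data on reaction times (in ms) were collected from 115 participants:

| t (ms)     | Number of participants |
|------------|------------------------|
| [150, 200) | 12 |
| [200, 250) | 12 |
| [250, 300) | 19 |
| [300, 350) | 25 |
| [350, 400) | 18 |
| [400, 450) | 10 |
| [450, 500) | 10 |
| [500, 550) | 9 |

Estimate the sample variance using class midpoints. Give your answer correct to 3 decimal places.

10122.044

Midpoints: 175, 225, 275, 325, 375, 425, 475, 525
n = 115, Σfm = 38625, mean = 335.8696
Σfm² = 14126875
Σf(m − x̄)² = Σfm² − (Σfm)²/n = 14126875 − 38625²/115 = 1153913.0435
Sample variance = 1153913.0435 / 114 = 10122.0442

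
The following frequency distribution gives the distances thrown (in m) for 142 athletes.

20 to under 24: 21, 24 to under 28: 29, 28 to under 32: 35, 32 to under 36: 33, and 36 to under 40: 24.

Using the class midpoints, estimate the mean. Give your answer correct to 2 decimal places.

30.28

Midpoints: 22, 26, 30, 34, 38
Σfm = 21×22 + 29×26 + 35×30 + 33×34 + 24×38 = 4300
n = Σf = 142
Mean = 4300 / 142 = 30.2817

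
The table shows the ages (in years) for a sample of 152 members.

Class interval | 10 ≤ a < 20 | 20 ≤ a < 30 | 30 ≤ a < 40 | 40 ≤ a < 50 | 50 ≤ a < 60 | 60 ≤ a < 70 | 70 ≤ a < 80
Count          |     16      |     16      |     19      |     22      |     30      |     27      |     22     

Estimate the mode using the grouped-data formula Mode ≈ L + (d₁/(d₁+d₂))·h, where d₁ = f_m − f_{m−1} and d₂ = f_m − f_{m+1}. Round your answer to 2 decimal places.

Modal class: 50 ≤ a < 60 (highest frequency 30).
d₁ = 30 − 22 = 8, d₂ = 30 − 27 = 3
Mode ≈ 50 + (8/(8+3)) × 10 = 50 + 7.2727 = 57.2727

57.27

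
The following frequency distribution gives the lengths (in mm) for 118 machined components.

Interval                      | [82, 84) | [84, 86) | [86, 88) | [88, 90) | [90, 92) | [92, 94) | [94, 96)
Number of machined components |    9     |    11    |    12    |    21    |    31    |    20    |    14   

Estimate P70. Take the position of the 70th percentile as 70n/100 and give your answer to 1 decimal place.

91.9

Cumulative frequencies: 9, 20, 32, 53, 84, 104, 118
n = 118; position = 70n/100 = 82.6.
This falls in the class [90, 92): L = 90, F = 53, f = 31, h = 2.
70th percentile ≈ 90 + ((82.6 − 53) / 31) × 2 = 91.9097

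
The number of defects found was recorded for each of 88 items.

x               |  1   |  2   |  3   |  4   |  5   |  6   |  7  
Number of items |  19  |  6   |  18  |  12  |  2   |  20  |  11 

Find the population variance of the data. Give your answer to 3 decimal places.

Values: 1, 2, 3, 4, 5, 6, 7
n = 88, Σfx = 340, mean = 3.8636
Σfx² = 1706
Σf(x − x̄)² = Σfx² − (Σfx)²/n = 1706 − 340²/88 = 392.3636
Population variance = 392.3636 / 88 = 4.4587

4.459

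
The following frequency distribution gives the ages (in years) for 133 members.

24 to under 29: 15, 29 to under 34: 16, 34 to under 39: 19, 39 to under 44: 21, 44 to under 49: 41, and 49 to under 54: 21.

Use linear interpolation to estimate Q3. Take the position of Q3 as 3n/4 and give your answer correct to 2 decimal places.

47.51

Cumulative frequencies: 15, 31, 50, 71, 112, 133
n = 133; position = 3n/4 = 99.75.
This falls in the class 44 to under 49: L = 44, F = 71, f = 41, h = 5.
Upper quartile ≈ 44 + ((99.75 − 71) / 41) × 5 = 47.5061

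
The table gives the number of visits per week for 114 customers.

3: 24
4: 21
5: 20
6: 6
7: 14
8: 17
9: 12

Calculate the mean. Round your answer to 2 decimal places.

5.56

Values: 3, 4, 5, 6, 7, 8, 9
Σfx = 24×3 + 21×4 + 20×5 + 6×6 + 14×7 + 17×8 + 12×9 = 634
n = Σf = 114
Mean = 634 / 114 = 5.5614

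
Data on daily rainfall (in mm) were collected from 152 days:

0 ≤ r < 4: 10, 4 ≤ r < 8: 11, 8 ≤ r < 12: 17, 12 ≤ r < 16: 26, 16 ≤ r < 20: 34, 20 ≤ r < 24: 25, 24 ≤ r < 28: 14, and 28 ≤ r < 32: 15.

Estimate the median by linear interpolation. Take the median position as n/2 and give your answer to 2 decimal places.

17.41

Cumulative frequencies: 10, 21, 38, 64, 98, 123, 137, 152
n = 152; position = n/2 = 76.
This falls in the class 16 ≤ r < 20: L = 16, F = 64, f = 34, h = 4.
Median ≈ 16 + ((76 − 64) / 34) × 4 = 17.4118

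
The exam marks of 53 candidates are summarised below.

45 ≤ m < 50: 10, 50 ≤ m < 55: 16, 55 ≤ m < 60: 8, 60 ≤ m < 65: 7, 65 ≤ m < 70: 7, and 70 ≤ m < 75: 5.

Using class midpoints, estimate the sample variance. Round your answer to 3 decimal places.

Midpoints: 47.5, 52.5, 57.5, 62.5, 67.5, 72.5
n = 53, Σfm = 3047.5, mean = 57.5000
Σfm² = 178631.25
Σf(m − x̄)² = Σfm² − (Σfm)²/n = 178631.25 − 3047.5²/53 = 3400.0000
Sample variance = 3400.0000 / 52 = 65.3846

65.385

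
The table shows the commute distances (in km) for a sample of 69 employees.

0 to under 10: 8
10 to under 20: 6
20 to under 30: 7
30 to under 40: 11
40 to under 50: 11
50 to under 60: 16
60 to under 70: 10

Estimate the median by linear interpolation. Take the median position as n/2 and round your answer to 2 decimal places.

Cumulative frequencies: 8, 14, 21, 32, 43, 59, 69
n = 69; position = n/2 = 34.5.
This falls in the class 40 to under 50: L = 40, F = 32, f = 11, h = 10.
Median ≈ 40 + ((34.5 − 32) / 11) × 10 = 42.2727

42.27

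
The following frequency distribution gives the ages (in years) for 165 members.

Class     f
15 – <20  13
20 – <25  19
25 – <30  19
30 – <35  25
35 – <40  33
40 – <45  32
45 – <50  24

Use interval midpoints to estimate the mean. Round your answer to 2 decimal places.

34.71

Midpoints: 17.5, 22.5, 27.5, 32.5, 37.5, 42.5, 47.5
Σfm = 13×17.5 + 19×22.5 + 19×27.5 + 25×32.5 + 33×37.5 + 32×42.5 + 24×47.5 = 5727.5
n = Σf = 165
Mean = 5727.5 / 165 = 34.7121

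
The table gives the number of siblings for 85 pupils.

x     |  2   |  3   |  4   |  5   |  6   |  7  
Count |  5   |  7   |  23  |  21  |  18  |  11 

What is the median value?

Cumulative frequencies: 5, 12, 35, 56, 74, 85
n = 85, so the median is the value in position (n+1)/2 = 43.
Position 43 falls at value 5.

5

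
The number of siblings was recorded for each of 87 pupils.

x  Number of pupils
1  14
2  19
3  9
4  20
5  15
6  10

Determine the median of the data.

4

Cumulative frequencies: 14, 33, 42, 62, 77, 87
n = 87, so the median is the value in position (n+1)/2 = 44.
Position 44 falls at value 4.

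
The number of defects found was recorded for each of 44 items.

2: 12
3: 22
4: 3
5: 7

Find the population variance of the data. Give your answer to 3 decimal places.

0.964

Values: 2, 3, 4, 5
n = 44, Σfx = 137, mean = 3.1136
Σfx² = 469
Σf(x − x̄)² = Σfx² − (Σfx)²/n = 469 − 137²/44 = 42.4318
Population variance = 42.4318 / 44 = 0.9644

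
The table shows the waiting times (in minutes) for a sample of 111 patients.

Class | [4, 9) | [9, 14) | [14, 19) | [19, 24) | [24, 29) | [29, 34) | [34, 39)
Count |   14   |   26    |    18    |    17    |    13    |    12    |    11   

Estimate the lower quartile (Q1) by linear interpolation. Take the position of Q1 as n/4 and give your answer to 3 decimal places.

Cumulative frequencies: 14, 40, 58, 75, 88, 100, 111
n = 111; position = n/4 = 27.75.
This falls in the class [9, 14): L = 9, F = 14, f = 26, h = 5.
Lower quartile ≈ 9 + ((27.75 − 14) / 26) × 5 = 11.6442

11.644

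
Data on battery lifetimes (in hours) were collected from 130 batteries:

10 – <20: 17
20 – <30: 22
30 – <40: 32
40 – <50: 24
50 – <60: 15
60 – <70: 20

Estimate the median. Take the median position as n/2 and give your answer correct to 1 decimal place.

Cumulative frequencies: 17, 39, 71, 95, 110, 130
n = 130; position = n/2 = 65.
This falls in the class 30 – <40: L = 30, F = 39, f = 32, h = 10.
Median ≈ 30 + ((65 − 39) / 32) × 10 = 38.1250

38.1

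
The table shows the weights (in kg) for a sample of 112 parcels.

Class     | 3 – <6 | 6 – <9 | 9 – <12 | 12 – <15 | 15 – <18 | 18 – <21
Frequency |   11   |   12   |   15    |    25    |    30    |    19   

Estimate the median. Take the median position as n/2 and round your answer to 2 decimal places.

Cumulative frequencies: 11, 23, 38, 63, 93, 112
n = 112; position = n/2 = 56.
This falls in the class 12 – <15: L = 12, F = 38, f = 25, h = 3.
Median ≈ 12 + ((56 − 38) / 25) × 3 = 14.1600

14.16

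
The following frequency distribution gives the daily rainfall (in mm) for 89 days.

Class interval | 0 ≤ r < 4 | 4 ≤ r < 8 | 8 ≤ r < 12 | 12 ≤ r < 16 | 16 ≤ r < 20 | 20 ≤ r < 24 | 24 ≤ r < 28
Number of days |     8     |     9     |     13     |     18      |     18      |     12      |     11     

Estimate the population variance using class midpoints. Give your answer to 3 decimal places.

Midpoints: 2, 6, 10, 14, 18, 22, 26
n = 89, Σfm = 1326, mean = 14.8989
Σfm² = 24260
Σf(m − x̄)² = Σfm² − (Σfm)²/n = 24260 − 1326²/89 = 4504.0899
Population variance = 4504.0899 / 89 = 50.6078

50.608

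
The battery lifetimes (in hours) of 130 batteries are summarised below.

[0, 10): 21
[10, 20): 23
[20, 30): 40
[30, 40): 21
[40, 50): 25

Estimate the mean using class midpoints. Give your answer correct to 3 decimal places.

25.462

Midpoints: 5, 15, 25, 35, 45
Σfm = 21×5 + 23×15 + 40×25 + 21×35 + 25×45 = 3310
n = Σf = 130
Mean = 3310 / 130 = 25.4615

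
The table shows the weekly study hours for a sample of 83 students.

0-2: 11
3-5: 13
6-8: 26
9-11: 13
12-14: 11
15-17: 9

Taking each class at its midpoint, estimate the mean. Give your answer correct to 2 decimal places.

Midpoints: 1, 4, 7, 10, 13, 16
Σfm = 11×1 + 13×4 + 26×7 + 13×10 + 11×13 + 9×16 = 662
n = Σf = 83
Mean = 662 / 83 = 7.9759

7.98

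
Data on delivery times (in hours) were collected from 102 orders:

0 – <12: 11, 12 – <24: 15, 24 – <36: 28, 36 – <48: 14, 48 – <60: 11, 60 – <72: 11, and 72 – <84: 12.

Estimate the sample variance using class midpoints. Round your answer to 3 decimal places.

Midpoints: 6, 18, 30, 42, 54, 66, 78
n = 102, Σfm = 4020, mean = 39.4118
Σfm² = 208152
Σf(m − x̄)² = Σfm² − (Σfm)²/n = 208152 − 4020²/102 = 49716.7059
Sample variance = 49716.7059 / 101 = 492.2446

492.245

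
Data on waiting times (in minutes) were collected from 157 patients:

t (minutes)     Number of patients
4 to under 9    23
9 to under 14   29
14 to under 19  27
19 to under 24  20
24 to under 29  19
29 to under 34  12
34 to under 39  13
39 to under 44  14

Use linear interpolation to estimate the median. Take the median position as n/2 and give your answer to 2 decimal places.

18.91

Cumulative frequencies: 23, 52, 79, 99, 118, 130, 143, 157
n = 157; position = n/2 = 78.5.
This falls in the class 14 to under 19: L = 14, F = 52, f = 27, h = 5.
Median ≈ 14 + ((78.5 − 52) / 27) × 5 = 18.9074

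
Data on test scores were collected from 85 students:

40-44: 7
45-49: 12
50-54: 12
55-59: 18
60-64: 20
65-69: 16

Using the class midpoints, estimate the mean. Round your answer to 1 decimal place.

Midpoints: 42, 47, 52, 57, 62, 67
Σfm = 7×42 + 12×47 + 12×52 + 18×57 + 20×62 + 16×67 = 4820
n = Σf = 85
Mean = 4820 / 85 = 56.7059

56.7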